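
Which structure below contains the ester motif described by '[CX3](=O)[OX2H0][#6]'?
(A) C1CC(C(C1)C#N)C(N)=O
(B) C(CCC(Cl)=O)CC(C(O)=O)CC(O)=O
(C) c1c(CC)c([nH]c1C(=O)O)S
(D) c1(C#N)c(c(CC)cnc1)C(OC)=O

D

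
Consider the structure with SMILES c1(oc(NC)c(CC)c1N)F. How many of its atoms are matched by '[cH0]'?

Check the 11 heavy atoms by environment: 1× o (aromatic, H0) → no; 4× c (aromatic, H0) → match; 1× N (H1) → no; 2× C (H3) → no; 1× C (H2) → no; 1× F (H0) → no; 1× N (H2) → no.
That gives 4 matching atoms.

4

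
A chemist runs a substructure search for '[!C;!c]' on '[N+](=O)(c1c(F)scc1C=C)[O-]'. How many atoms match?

The query [!C;!c] means: neither aliphatic nor aromatic carbon — same as [!#6].
Check the 11 heavy atoms by environment: 1× s (aromatic) → match; 4× c (aromatic) → no; 1× F → match; 2× C → no; 1× N (charge +1) → match; 1× O (charge -1) → match; 1× O → match.
Summing the matching environments: 1 + 1 + 1 + 1 + 1 = 5 matching atoms.

5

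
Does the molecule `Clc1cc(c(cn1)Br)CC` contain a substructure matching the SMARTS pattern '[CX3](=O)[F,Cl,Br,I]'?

The pattern [CX3](=O)[F,Cl,Br,I] describes a carbonyl carbon bonded to a halogen — an acyl halide.
The closest candidate here is a chloro substituent, but the Cl is not on a carbonyl carbon. No other fragment satisfies the full query, so there is no match.

No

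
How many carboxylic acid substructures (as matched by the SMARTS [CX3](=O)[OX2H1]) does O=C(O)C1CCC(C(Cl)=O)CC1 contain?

1

[CX3](=O)[OX2H1] is the SMARTS for a carboxylic acid: an sp2 carbon double-bonded to O and single-bonded to an -OH oxygen.
Exactly one fragment in the molecule meets all constraints, giving 1 match.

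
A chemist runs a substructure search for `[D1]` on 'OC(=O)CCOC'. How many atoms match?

3

Check the 7 heavy atoms by environment: 2× C (D2) → no; 1× C (D3) → no; 2× O (D1) → match; 1× O (D2) → no; 1× C (D1) → match.
Summing the matching environments: 2 + 1 = 3 matching atoms.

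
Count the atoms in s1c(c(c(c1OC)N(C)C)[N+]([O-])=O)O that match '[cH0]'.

4

The query [cH0] means: aromatic carbon with no attached hydrogen (substituted or ring-fusion).
Check the 14 heavy atoms by environment: 1× s (aromatic, H0) → no; 4× c (aromatic, H0) → match; 1× N (charge +1, H0) → no; 1× O (charge -1, H0) → no; 2× O (H0) → no; 1× N (H0) → no; 3× C (H3) → no; 1× O (H1) → no.
That gives 4 matching atoms.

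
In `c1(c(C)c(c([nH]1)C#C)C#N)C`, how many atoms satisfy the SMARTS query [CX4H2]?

0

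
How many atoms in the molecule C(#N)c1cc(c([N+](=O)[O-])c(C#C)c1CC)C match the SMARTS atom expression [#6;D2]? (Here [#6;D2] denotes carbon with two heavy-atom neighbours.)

The query [#6;D2] means: any carbon bonded to exactly two heavy atoms.
Check the 16 heavy atoms by environment: 5× c (aromatic, D3) → no; 1× c (aromatic, D2) → match; 3× C (D2) → match; 3× C (D1) → no; 1× N (D1) → no; 1× N (charge +1, D3) → no; 1× O (charge -1, D1) → no; 1× O (D1) → no.
Summing the matching environments: 1 + 3 = 4 matching atoms.

4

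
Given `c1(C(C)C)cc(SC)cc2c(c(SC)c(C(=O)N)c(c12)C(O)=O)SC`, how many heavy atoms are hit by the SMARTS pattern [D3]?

11

The query [D3] means: atom with exactly three heavy-atom neighbours.
Check the 25 heavy atoms by environment: 8× c (aromatic, D3) → match; 2× c (aromatic, D2) → no; 3× C (D3) → match; 3× O (D1) → no; 1× N (D1) → no; 3× S (D2) → no; 5× C (D1) → no.
Summing the matching environments: 8 + 3 = 11 matching atoms.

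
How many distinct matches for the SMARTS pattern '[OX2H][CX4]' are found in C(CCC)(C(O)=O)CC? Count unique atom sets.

0

[OX2H][CX4] is the SMARTS for an aliphatic alcohol: a hydroxyl oxygen bound to an sp3 (X4) carbon.
The molecule has a carboxylic acid group (-C(=O)OH), but the -OH is on a CX3 carbonyl carbon, not a CX4 carbon; nothing else fits, so there are 0 matches.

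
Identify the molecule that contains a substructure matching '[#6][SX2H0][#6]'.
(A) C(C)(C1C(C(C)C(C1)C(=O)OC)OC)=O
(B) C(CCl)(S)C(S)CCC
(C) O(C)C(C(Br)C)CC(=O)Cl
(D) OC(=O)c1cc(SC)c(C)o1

D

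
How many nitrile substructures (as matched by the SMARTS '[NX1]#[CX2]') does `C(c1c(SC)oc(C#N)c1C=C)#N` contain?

[NX1]#[CX2] is the SMARTS for a nitrile: a nitrogen triple-bonded to a two-connected carbon.
The molecule carries 2 separate instances of a nitrile (-C#N) meeting every constraint; each maps to a distinct set of atoms, giving 2 matches.

2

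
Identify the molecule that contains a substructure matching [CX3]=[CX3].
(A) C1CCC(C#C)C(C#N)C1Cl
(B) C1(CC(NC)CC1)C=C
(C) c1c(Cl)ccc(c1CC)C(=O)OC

B

[CX3]=[CX3] describes a non-aromatic C=C double bond between two sp2 carbons (an alkene).
(A) has an ethynyl group (-C#CH) but the C-C bond is a triple bond, not a double bond.
(B) contains a vinyl group (-CH=CH2), which satisfies every atom and bond constraint.
(C) has an ethyl group (-CH2CH3) but its C-C bond is a single bond between CX4 carbons, not CX3=CX3.
So the answer is (B).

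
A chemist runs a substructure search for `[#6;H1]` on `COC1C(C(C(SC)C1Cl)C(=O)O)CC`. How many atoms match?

5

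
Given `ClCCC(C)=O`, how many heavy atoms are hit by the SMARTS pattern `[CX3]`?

1

The query [CX3] means: C with X3: aliphatic carbon with exactly 3 total connections.
Check the 6 heavy atoms by environment: 3× C (X4) → no; 1× Cl (X1) → no; 1× C (X3) → match; 1× O (X1) → no.
That gives 1 matching atom.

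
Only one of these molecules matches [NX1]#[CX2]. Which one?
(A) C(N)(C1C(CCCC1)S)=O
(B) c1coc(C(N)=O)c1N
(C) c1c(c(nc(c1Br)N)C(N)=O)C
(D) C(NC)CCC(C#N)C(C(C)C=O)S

D

[NX1]#[CX2] describes a nitrogen triple-bonded to a two-connected carbon (a nitrile).
(A) has a primary amide (-C(=O)NH2) but the nitrogen is NX3, not NX1.
(B) has a primary amino group (-NH2) but the nitrogen is NX3 (three connections), not NX1 triple-bonded.
(C) has a primary amide (-C(=O)NH2) but the nitrogen is NX3, not NX1.
(D) contains a nitrile (-C#N), which satisfies every atom and bond constraint.
So the answer is (D).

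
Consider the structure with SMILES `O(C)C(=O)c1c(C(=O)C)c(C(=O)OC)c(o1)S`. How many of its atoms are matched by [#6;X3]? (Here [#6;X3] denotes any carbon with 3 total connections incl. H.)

7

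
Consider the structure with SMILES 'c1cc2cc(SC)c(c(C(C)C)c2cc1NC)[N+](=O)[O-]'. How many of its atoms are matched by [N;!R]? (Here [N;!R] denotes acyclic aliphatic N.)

2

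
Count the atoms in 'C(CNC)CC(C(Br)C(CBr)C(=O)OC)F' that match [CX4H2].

The query [CX4H2] means: sp3 carbon (X4) with exactly two hydrogens.
Check the 16 heavy atoms by environment: 4× C (H2, X4) → match; 3× C (H1, X4) → no; 2× Br (H0, X1) → no; 1× N (H1, X3) → no; 2× C (H3, X4) → no; 1× C (H0, X3) → no; 1× O (H0, X1) → no; 1× O (H0, X2) → no; 1× F (H0, X1) → no.
That gives 4 matching atoms.

4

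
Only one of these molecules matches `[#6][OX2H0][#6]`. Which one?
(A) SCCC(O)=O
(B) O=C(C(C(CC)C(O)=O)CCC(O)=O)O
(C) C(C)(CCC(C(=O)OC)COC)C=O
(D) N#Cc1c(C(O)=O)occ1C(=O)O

C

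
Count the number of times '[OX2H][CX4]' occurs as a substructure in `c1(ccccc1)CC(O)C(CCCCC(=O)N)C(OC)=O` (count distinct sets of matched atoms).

[OX2H][CX4] is the SMARTS for an aliphatic alcohol: a hydroxyl oxygen bound to an sp3 (X4) carbon.
Exactly one fragment in the molecule meets all constraints, giving 1 match.

1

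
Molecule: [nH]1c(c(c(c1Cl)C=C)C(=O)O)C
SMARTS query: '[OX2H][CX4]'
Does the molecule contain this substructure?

No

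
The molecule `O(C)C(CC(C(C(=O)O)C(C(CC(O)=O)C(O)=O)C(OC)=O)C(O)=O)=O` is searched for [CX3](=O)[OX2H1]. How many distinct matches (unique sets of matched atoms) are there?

[CX3](=O)[OX2H1] is the SMARTS for a carboxylic acid: an sp2 carbon double-bonded to O and single-bonded to an -OH oxygen.
The molecule carries 4 separate instances of a carboxylic acid group (-C(=O)OH) meeting every constraint; each maps to a distinct set of atoms, giving 4 matches.

4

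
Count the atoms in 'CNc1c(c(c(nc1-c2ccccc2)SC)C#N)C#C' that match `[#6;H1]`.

6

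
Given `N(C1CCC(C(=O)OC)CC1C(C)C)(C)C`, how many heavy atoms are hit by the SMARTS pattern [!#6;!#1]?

Check the 16 heavy atoms by environment: 13× C → no; 1× N → match; 2× O → match.
Summing the matching environments: 1 + 2 = 3 matching atoms.

3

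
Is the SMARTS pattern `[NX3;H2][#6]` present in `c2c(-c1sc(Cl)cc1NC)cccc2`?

No

The pattern [NX3;H2][#6] describes a trivalent nitrogen with two H attached to carbon — a primary amine.
The closest candidate here is an N-methylamino group (-NHCH3), but the nitrogen bears two carbons and only one H (H1), not H2. No other fragment satisfies the full query, so there is no match.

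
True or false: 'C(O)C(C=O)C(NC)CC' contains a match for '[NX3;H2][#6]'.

False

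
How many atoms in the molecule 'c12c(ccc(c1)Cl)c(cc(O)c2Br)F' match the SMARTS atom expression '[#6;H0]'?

6

The query [#6;H0] means: any carbon with no attached hydrogen.
Check the 14 heavy atoms by environment: 6× c (aromatic, H0) → match; 4× c (aromatic, H1) → no; 1× Br (H0) → no; 1× O (H1) → no; 1× Cl (H0) → no; 1× F (H0) → no.
That gives 6 matching atoms.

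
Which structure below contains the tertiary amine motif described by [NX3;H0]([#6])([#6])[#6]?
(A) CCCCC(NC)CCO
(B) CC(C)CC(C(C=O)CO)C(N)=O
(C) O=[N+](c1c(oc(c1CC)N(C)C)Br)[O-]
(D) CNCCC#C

[NX3;H0]([#6])([#6])[#6] describes a trivalent nitrogen with no H, bonded to three carbons (a tertiary amine).
(A) has an N-methylamino group (-NHCH3) but the nitrogen still has one H (H1), not H0.
(B) has a primary amide (-C(=O)NH2) but the amide nitrogen has H2 and only one carbon neighbour.
(C) contains a dimethylamino group (-N(CH3)2), which satisfies every atom and bond constraint.
(D) has an N-methylamino group (-NHCH3) but the nitrogen still has one H (H1), not H0.
So the answer is (C).

C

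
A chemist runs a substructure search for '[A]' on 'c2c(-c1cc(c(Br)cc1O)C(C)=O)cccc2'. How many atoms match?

5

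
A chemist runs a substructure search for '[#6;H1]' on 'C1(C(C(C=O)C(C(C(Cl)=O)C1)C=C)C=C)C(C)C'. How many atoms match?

Check the 18 heavy atoms by environment: 9× C (H1) → match; 3× C (H2) → no; 2× C (H3) → no; 1× C (H0) → no; 2× O (H0) → no; 1× Cl (H0) → no.
That gives 9 matching atoms.

9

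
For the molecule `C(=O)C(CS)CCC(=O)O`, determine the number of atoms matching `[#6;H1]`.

2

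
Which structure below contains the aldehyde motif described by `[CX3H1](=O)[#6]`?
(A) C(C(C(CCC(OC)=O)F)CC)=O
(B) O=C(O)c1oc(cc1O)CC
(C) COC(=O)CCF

A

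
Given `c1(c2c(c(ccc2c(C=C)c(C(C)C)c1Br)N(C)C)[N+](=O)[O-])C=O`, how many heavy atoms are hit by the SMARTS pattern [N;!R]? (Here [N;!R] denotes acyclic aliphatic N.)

The query [N;!R] means: aliphatic nitrogen not in a ring.
Check the 24 heavy atoms by environment: 10× c (aromatic, in 6-ring) → no; 1× Br (acyclic) → no; 1× N (charge +1, acyclic) → match; 1× O (charge -1, acyclic) → no; 2× O (acyclic) → no; 8× C (acyclic) → no; 1× N (acyclic) → match.
Summing the matching environments: 1 + 1 = 2 matching atoms.

2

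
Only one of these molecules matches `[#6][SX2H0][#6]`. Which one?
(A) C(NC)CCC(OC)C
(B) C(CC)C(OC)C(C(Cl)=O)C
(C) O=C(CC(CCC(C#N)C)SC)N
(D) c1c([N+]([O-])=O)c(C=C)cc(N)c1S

[#6][SX2H0][#6] describes an aliphatic sulfur bridging two carbons with no H on the sulfur (a thioether).
(A) has a methoxy ether (-OCH3) but the bridging atom is O, not S.
(B) has a methoxy ether (-OCH3) but the bridging atom is O, not S.
(C) contains a methylthio ether (-SCH3), which satisfies every atom and bond constraint.
(D) has a thiol (-SH) but the sulfur has H1, not H0 bridging two carbons.
So the answer is (C).

C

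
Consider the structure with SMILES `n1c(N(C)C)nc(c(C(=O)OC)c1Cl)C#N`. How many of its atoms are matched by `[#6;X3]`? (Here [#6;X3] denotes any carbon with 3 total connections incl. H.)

5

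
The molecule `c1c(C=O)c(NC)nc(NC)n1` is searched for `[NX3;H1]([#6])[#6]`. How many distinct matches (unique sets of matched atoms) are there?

[NX3;H1]([#6])[#6] is the SMARTS for a secondary amine: a trivalent nitrogen with one H, bonded to two carbons.
The molecule carries 2 separate instances of an N-methylamino group (-NHCH3) meeting every constraint; each maps to a distinct set of atoms, giving 2 matches.

2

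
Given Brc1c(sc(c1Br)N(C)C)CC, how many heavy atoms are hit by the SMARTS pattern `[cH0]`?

4

The query [cH0] means: aromatic carbon with no attached hydrogen (substituted or ring-fusion).
Check the 12 heavy atoms by environment: 1× s (aromatic, H0) → no; 4× c (aromatic, H0) → match; 1× C (H2) → no; 3× C (H3) → no; 2× Br (H0) → no; 1× N (H0) → no.
That gives 4 matching atoms.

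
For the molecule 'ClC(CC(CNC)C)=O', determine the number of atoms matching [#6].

6

Check the 9 heavy atoms by environment: 6× C → match; 1× O → no; 1× Cl → no; 1× N → no.
That gives 6 matching atoms.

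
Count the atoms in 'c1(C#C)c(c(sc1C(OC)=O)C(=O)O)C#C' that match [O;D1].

The query [O;D1] means: aliphatic oxygen bonded to exactly one heavy atom.
Check the 16 heavy atoms by environment: 1× s (aromatic, D2) → no; 4× c (aromatic, D3) → no; 2× C (D2) → no; 3× C (D1) → no; 2× C (D3) → no; 3× O (D1) → match; 1× O (D2) → no.
That gives 3 matching atoms.

3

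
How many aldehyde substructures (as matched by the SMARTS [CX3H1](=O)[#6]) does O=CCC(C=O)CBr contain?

2

[CX3H1](=O)[#6] is the SMARTS for an aldehyde: an sp2 carbon with one H, double-bonded to O and single-bonded to carbon.
The molecule carries 2 separate instances of an aldehyde (-CHO) meeting every constraint; each maps to a distinct set of atoms, giving 2 matches.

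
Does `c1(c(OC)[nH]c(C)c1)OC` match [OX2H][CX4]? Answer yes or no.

No

The pattern [OX2H][CX4] describes a hydroxyl oxygen bound to an sp3 (X4) carbon — an aliphatic alcohol.
The closest candidate here is a methoxy ether (-OCH3), but the oxygen has H0 (ether), not H1. No other fragment satisfies the full query, so there is no match.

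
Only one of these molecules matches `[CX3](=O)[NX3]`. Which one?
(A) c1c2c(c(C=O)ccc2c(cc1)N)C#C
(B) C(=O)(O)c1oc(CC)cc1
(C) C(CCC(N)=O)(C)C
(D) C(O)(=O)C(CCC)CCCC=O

[CX3](=O)[NX3] describes a carbonyl carbon bonded to a trivalent nitrogen (an amide).
(A) has a primary amino group (-NH2) but the -NH2 is not attached to a carbonyl carbon.
(B) has a carboxylic acid group (-C(=O)OH) but the carbonyl is bonded to O, not to an NX3 nitrogen.
(C) contains a primary amide (-C(=O)NH2), which satisfies every atom and bond constraint.
(D) has a carboxylic acid group (-C(=O)OH) but the carbonyl is bonded to O, not to an NX3 nitrogen.
So the answer is (C).

C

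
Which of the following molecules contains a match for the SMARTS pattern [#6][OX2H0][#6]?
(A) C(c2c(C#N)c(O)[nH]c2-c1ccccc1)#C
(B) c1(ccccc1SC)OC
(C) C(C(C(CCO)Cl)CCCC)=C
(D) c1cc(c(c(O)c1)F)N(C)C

B

[#6][OX2H0][#6] describes an aliphatic oxygen bridging two carbons with no H on the oxygen (an ether).
(A) has a hydroxyl group (-OH) but the oxygen has H1, not H0 bridging two carbons.
(B) contains a methoxy ether (-OCH3), which satisfies every atom and bond constraint.
(C) has a hydroxyl group (-OH) but the oxygen has H1, not H0 bridging two carbons.
(D) has a hydroxyl group (-OH) but the oxygen has H1, not H0 bridging two carbons.
So the answer is (B).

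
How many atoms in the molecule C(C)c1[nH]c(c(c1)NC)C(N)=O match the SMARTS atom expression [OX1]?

Check the 12 heavy atoms by environment: 1× n (aromatic, X3) → no; 4× c (aromatic, X3) → no; 1× C (X3) → no; 1× O (X1) → match; 2× N (X3) → no; 3× C (X4) → no.
That gives 1 matching atom.

1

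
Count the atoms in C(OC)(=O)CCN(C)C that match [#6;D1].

3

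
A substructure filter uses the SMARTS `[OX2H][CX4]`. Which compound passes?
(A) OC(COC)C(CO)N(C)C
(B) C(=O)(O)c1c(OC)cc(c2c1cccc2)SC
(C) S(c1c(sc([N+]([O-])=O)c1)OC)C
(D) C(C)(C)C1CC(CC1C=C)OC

A

[OX2H][CX4] describes a hydroxyl oxygen bound to an sp3 (X4) carbon (an aliphatic alcohol).
(A) contains a hydroxyl group (-OH), which satisfies every atom and bond constraint.
(B) has a methoxy ether (-OCH3) but the oxygen has H0 (ether), not H1.
(C) has a methoxy ether (-OCH3) but the oxygen has H0 (ether), not H1.
(D) has a methoxy ether (-OCH3) but the oxygen has H0 (ether), not H1.
So the answer is (A).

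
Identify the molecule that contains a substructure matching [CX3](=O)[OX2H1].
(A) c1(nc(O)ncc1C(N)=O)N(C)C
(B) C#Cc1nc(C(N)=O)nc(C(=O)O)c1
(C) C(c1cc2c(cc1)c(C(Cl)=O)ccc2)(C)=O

[CX3](=O)[OX2H1] describes an sp2 carbon double-bonded to O and single-bonded to an -OH oxygen (a carboxylic acid).
(A) has a primary amide (-C(=O)NH2) but the carbonyl is bonded to N, not to an -OH oxygen.
(B) contains a carboxylic acid group (-C(=O)OH), which satisfies every atom and bond constraint.
(C) has an acyl chloride (-C(=O)Cl) but the carbonyl is bonded to Cl, not to an -OH oxygen.
So the answer is (B).

B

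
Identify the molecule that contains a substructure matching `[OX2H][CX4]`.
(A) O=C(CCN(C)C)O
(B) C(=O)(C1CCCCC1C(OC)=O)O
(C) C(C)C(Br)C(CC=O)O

C

[OX2H][CX4] describes a hydroxyl oxygen bound to an sp3 (X4) carbon (an aliphatic alcohol).
(A) has a carboxylic acid group (-C(=O)OH) but the -OH is on a CX3 carbonyl carbon, not a CX4 carbon.
(B) has a carboxylic acid group (-C(=O)OH) but the -OH is on a CX3 carbonyl carbon, not a CX4 carbon.
(C) contains a hydroxyl group (-OH), which satisfies every atom and bond constraint.
So the answer is (C).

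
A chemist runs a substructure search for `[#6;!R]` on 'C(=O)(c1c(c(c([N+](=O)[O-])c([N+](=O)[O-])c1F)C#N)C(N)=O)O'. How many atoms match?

3

The query [#6;!R] means: carbon not in any ring.
Check the 21 heavy atoms by environment: 6× c (aromatic, in 6-ring) → no; 1× F (acyclic) → no; 2× N (charge +1, acyclic) → no; 2× O (charge -1, acyclic) → no; 5× O (acyclic) → no; 3× C (acyclic) → match; 2× N (acyclic) → no.
That gives 3 matching atoms.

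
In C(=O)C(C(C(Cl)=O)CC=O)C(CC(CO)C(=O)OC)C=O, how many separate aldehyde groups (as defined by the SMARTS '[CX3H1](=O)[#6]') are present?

[CX3H1](=O)[#6] is the SMARTS for an aldehyde: an sp2 carbon with one H, double-bonded to O and single-bonded to carbon.
The molecule carries 3 separate instances of an aldehyde (-CHO) meeting every constraint; each maps to a distinct set of atoms, giving 3 matches.

3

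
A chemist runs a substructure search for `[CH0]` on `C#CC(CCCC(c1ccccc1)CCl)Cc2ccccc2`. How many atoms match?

1

The query [CH0] means: aliphatic carbon with no attached hydrogen.
Check the 22 heavy atoms by environment: 5× C (H2) → no; 3× C (H1) → no; 2× c (aromatic, H0) → no; 10× c (aromatic, H1) → no; 1× Cl (H0) → no; 1× C (H0) → match.
That gives 1 matching atom.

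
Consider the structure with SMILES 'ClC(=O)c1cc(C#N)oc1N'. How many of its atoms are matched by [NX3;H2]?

1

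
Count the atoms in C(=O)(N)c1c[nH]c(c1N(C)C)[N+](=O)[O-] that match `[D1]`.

6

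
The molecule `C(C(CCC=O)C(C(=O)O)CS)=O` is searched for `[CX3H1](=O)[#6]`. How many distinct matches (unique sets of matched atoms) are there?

2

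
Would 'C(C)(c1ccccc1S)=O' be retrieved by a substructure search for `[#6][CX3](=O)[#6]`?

Yes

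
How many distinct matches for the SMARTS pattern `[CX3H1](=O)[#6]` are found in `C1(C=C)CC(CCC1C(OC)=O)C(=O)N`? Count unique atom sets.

0

[CX3H1](=O)[#6] is the SMARTS for an aldehyde: an sp2 carbon with one H, double-bonded to O and single-bonded to carbon.
The molecule has a methyl-ester group (-C(=O)OCH3), but the carbonyl carbon has H0, not H1; nothing else fits, so there are 0 matches.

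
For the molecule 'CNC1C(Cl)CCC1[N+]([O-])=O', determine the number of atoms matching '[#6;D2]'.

2

The query [#6;D2] means: any carbon bonded to exactly two heavy atoms.
Check the 11 heavy atoms by environment: 2× C (D2) → match; 3× C (D3) → no; 1× Cl (D1) → no; 1× N (D2) → no; 1× C (D1) → no; 1× N (charge +1, D3) → no; 1× O (charge -1, D1) → no; 1× O (D1) → no.
That gives 2 matching atoms.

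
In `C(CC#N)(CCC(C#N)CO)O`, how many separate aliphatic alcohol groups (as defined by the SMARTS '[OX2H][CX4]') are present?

[OX2H][CX4] is the SMARTS for an aliphatic alcohol: a hydroxyl oxygen bound to an sp3 (X4) carbon.
The molecule carries 2 separate instances of a hydroxyl group (-OH) meeting every constraint; each maps to a distinct set of atoms, giving 2 matches.

2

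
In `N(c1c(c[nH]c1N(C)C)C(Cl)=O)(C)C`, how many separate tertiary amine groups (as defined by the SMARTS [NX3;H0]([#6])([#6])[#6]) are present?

2

[NX3;H0]([#6])([#6])[#6] is the SMARTS for a tertiary amine: a trivalent nitrogen with no H, bonded to three carbons.
The molecule carries 2 separate instances of a dimethylamino group (-N(CH3)2) meeting every constraint; each maps to a distinct set of atoms, giving 2 matches.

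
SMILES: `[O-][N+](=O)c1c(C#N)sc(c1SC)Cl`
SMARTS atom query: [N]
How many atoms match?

2

Check the 13 heavy atoms by environment: 1× s (aromatic) → no; 4× c (aromatic) → no; 2× C → no; 1× N → match; 1× S → no; 1× Cl → no; 1× N (charge +1) → match; 1× O (charge -1) → no; 1× O → no.
Summing the matching environments: 1 + 1 = 2 matching atoms.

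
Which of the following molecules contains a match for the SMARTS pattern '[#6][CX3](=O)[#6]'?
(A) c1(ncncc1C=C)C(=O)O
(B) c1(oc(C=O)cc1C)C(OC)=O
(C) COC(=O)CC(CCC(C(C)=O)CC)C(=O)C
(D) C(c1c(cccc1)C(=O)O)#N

[#6][CX3](=O)[#6] describes a carbonyl carbon (no H) flanked by two carbons (a ketone).
(A) has a carboxylic acid group (-C(=O)OH) but one neighbour of the carbonyl carbon is O, not C.
(B) has an aldehyde (-CHO) but the carbonyl carbon has H1, so it is not flanked by two carbons.
(C) contains an acetyl/ketone group (-C(=O)CH3), which satisfies every atom and bond constraint.
(D) has a carboxylic acid group (-C(=O)OH) but one neighbour of the carbonyl carbon is O, not C.
So the answer is (C).

C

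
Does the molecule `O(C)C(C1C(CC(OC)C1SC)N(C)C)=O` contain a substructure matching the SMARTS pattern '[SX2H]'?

The pattern [SX2H] describes an aliphatic sulfur with two connections, one being H — a thiol.
The closest candidate here is a methylthio ether (-SCH3), but the sulfur has H0 (bonded to two carbons), not H1. No other fragment satisfies the full query, so there is no match.

No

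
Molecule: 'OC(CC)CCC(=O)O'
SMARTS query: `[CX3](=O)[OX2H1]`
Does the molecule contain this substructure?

Yes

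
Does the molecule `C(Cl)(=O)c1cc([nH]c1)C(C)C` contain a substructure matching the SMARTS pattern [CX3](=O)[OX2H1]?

No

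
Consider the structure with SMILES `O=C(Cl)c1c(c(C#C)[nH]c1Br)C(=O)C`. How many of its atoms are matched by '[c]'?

4

The query [c] means: lowercase c matches aromatic carbon only.
Check the 14 heavy atoms by environment: 1× n (aromatic) → no; 4× c (aromatic) → match; 5× C → no; 1× Br → no; 2× O → no; 1× Cl → no.
That gives 4 matching atoms.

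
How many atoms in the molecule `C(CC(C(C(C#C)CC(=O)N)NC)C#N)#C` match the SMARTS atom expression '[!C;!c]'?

The query [!C;!c] means: neither aliphatic nor aromatic carbon — same as [!#6].
Check the 16 heavy atoms by environment: 12× C → no; 1× O → match; 3× N → match.
Summing the matching environments: 1 + 3 = 4 matching atoms.

4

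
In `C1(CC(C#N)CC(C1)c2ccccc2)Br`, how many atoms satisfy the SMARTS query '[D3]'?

The query [D3] means: atom with exactly three heavy-atom neighbours.
Check the 15 heavy atoms by environment: 4× C (D2) → no; 3× C (D3) → match; 1× Br (D1) → no; 1× N (D1) → no; 1× c (aromatic, D3) → match; 5× c (aromatic, D2) → no.
Summing the matching environments: 3 + 1 = 4 matching atoms.

4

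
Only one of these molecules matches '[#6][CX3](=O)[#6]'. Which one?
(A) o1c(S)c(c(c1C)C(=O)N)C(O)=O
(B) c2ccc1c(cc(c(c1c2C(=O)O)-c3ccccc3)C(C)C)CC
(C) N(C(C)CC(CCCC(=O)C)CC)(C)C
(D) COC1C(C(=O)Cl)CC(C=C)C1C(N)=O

[#6][CX3](=O)[#6] describes a carbonyl carbon (no H) flanked by two carbons (a ketone).
(A) has a carboxylic acid group (-C(=O)OH) but one neighbour of the carbonyl carbon is O, not C.
(B) has a carboxylic acid group (-C(=O)OH) but one neighbour of the carbonyl carbon is O, not C.
(C) contains an acetyl/ketone group (-C(=O)CH3), which satisfies every atom and bond constraint.
(D) has a primary amide (-C(=O)NH2) but one neighbour of the carbonyl carbon is N, not C.
So the answer is (C).

C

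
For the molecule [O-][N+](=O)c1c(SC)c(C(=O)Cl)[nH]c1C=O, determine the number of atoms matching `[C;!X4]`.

The query [C;!X4] means: aliphatic carbon that does not have four total connections.
Check the 15 heavy atoms by environment: 1× n (aromatic, X3) → no; 4× c (aromatic, X3) → no; 1× S (X2) → no; 1× C (X4) → no; 2× C (X3) → match; 3× O (X1) → no; 1× N (charge +1, X3) → no; 1× O (charge -1, X1) → no; 1× Cl (X1) → no.
That gives 2 matching atoms.

2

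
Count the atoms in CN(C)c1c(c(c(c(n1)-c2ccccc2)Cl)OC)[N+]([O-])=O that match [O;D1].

The query [O;D1] means: aliphatic oxygen bonded to exactly one heavy atom.
Check the 21 heavy atoms by environment: 1× n (aromatic, D2) → no; 6× c (aromatic, D3) → no; 5× c (aromatic, D2) → no; 1× N (charge +1, D3) → no; 1× O (charge -1, D1) → match; 1× O (D1) → match; 1× O (D2) → no; 3× C (D1) → no; 1× N (D3) → no; 1× Cl (D1) → no.
Summing the matching environments: 1 + 1 = 2 matching atoms.

2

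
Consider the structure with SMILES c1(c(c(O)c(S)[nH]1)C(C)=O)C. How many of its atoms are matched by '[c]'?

4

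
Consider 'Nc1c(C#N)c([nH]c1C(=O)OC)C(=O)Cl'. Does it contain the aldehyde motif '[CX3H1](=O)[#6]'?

The pattern [CX3H1](=O)[#6] describes an sp2 carbon with one H, double-bonded to O and single-bonded to carbon — an aldehyde.
The closest candidate here is a methyl-ester group (-C(=O)OCH3), but the carbonyl carbon has H0, not H1. No other fragment satisfies the full query, so there is no match.

No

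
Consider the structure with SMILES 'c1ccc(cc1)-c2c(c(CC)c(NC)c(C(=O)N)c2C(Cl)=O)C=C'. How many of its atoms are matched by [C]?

7

The query [C] means: uppercase C matches aliphatic (non-aromatic) carbon only.
Check the 24 heavy atoms by environment: 12× c (aromatic) → no; 7× C → match; 2× O → no; 1× Cl → no; 2× N → no.
That gives 7 matching atoms.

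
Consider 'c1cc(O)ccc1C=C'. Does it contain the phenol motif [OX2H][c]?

Yes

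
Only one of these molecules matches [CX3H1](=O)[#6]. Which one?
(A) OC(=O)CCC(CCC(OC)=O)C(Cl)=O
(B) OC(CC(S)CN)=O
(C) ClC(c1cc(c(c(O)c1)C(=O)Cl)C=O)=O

C

[CX3H1](=O)[#6] describes an sp2 carbon with one H, double-bonded to O and single-bonded to carbon (an aldehyde).
(A) has a carboxylic acid group (-C(=O)OH) but the carbonyl carbon has H0 and is bonded to O, not H1.
(B) has a carboxylic acid group (-C(=O)OH) but the carbonyl carbon has H0 and is bonded to O, not H1.
(C) contains an aldehyde (-CHO), which satisfies every atom and bond constraint.
So the answer is (C).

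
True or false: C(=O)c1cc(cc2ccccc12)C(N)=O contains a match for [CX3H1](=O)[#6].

True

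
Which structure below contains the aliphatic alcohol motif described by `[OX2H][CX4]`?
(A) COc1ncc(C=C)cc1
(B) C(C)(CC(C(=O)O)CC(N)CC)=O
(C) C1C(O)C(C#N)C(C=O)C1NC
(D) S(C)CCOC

[OX2H][CX4] describes a hydroxyl oxygen bound to an sp3 (X4) carbon (an aliphatic alcohol).
(A) has a methoxy ether (-OCH3) but the oxygen has H0 (ether), not H1.
(B) has a carboxylic acid group (-C(=O)OH) but the -OH is on a CX3 carbonyl carbon, not a CX4 carbon.
(C) contains a hydroxyl group (-OH), which satisfies every atom and bond constraint.
(D) has a methoxy ether (-OCH3) but the oxygen has H0 (ether), not H1.
So the answer is (C).

C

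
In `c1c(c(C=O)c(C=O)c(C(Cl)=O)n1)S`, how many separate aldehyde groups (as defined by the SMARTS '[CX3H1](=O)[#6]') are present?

[CX3H1](=O)[#6] is the SMARTS for an aldehyde: an sp2 carbon with one H, double-bonded to O and single-bonded to carbon.
The molecule carries 2 separate instances of an aldehyde (-CHO) meeting every constraint; each maps to a distinct set of atoms, giving 2 matches.

2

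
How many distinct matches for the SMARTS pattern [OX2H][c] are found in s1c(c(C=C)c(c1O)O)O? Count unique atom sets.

3

[OX2H][c] is the SMARTS for a phenol: a hydroxyl oxygen attached to an aromatic carbon.
The molecule carries 3 separate instances of a hydroxyl group (-OH) meeting every constraint; each maps to a distinct set of atoms, giving 3 matches.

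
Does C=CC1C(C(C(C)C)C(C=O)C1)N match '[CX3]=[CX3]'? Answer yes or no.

Yes

The pattern [CX3]=[CX3] describes a non-aromatic C=C double bond between two sp2 carbons — an alkene.
The molecule carries a vinyl group (-CH=CH2), whose atoms satisfy every constraint of the query, so the pattern matches.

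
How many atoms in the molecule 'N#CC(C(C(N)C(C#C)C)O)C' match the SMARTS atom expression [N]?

2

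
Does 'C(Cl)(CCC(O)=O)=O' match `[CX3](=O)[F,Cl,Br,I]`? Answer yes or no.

The pattern [CX3](=O)[F,Cl,Br,I] describes a carbonyl carbon bonded to a halogen — an acyl halide.
The molecule carries an acyl chloride (-C(=O)Cl), whose atoms satisfy every constraint of the query, so the pattern matches.

Yes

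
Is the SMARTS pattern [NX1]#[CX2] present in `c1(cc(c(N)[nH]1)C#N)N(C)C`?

Yes

The pattern [NX1]#[CX2] describes a nitrogen triple-bonded to a two-connected carbon — a nitrile.
The molecule carries a nitrile (-C#N), whose atoms satisfy every constraint of the query, so the pattern matches.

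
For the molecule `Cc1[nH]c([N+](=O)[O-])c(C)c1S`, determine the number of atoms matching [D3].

5

The query [D3] means: atom with exactly three heavy-atom neighbours.
Check the 11 heavy atoms by environment: 1× n (aromatic, D2) → no; 4× c (aromatic, D3) → match; 1× S (D1) → no; 1× N (charge +1, D3) → match; 1× O (charge -1, D1) → no; 1× O (D1) → no; 2× C (D1) → no.
Summing the matching environments: 4 + 1 = 5 matching atoms.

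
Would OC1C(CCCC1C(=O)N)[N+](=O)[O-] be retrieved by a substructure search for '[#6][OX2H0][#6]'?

No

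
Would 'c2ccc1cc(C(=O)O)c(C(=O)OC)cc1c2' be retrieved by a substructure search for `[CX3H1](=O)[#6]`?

No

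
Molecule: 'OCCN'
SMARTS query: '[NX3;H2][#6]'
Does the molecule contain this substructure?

The pattern [NX3;H2][#6] describes a trivalent nitrogen with two H attached to carbon — a primary amine.
The molecule carries a primary amino group (-NH2), whose atoms satisfy every constraint of the query, so the pattern matches.

Yes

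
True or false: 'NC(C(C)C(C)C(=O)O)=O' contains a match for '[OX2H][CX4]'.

The pattern [OX2H][CX4] describes a hydroxyl oxygen bound to an sp3 (X4) carbon — an aliphatic alcohol.
The closest candidate here is a carboxylic acid group (-C(=O)OH), but the -OH is on a CX3 carbonyl carbon, not a CX4 carbon. No other fragment satisfies the full query, so there is no match.

False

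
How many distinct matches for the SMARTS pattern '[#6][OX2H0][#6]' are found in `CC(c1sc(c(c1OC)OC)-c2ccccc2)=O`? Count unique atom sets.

2

[#6][OX2H0][#6] is the SMARTS for an ether: an aliphatic oxygen bridging two carbons with no H on the oxygen.
The molecule carries 2 separate instances of a methoxy ether (-OCH3) meeting every constraint; each maps to a distinct set of atoms, giving 2 matches.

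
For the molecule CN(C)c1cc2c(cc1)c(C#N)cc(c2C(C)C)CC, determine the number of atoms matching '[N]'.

The query [N] means: uppercase N matches aliphatic (non-aromatic) nitrogen only.
Check the 20 heavy atoms by environment: 10× c (aromatic) → no; 2× N → match; 8× C → no.
That gives 2 matching atoms.

2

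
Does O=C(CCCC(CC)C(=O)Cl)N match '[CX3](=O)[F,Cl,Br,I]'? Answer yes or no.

The pattern [CX3](=O)[F,Cl,Br,I] describes a carbonyl carbon bonded to a halogen — an acyl halide.
The molecule carries an acyl chloride (-C(=O)Cl), whose atoms satisfy every constraint of the query, so the pattern matches.

Yes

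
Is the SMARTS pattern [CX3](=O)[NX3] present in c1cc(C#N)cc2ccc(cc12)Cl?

The pattern [CX3](=O)[NX3] describes a carbonyl carbon bonded to a trivalent nitrogen — an amide.
The closest candidate here is a nitrile (-C#N), but the nitrile N is NX1 (triple-bonded), not NX3. No other fragment satisfies the full query, so there is no match.

No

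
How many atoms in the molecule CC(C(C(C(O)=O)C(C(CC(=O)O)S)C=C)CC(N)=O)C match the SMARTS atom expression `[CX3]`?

5

The query [CX3] means: C with X3: aliphatic carbon with exactly 3 total connections.
Check the 21 heavy atoms by environment: 9× C (X4) → no; 5× C (X3) → match; 3× O (X1) → no; 2× O (X2) → no; 1× N (X3) → no; 1× S (X2) → no.
That gives 5 matching atoms.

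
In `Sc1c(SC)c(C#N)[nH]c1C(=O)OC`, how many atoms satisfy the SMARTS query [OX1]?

Check the 14 heavy atoms by environment: 1× n (aromatic, X3) → no; 4× c (aromatic, X3) → no; 1× C (X3) → no; 1× O (X1) → match; 1× O (X2) → no; 2× C (X4) → no; 2× S (X2) → no; 1× C (X2) → no; 1× N (X1) → no.
That gives 1 matching atom.

1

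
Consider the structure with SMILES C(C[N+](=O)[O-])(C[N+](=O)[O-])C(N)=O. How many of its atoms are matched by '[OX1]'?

5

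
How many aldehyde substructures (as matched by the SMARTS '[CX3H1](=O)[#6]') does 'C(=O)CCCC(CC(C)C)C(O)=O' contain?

[CX3H1](=O)[#6] is the SMARTS for an aldehyde: an sp2 carbon with one H, double-bonded to O and single-bonded to carbon.
Exactly one fragment in the molecule meets all constraints, giving 1 match.

1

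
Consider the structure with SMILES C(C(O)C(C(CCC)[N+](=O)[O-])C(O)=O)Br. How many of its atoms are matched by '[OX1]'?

3

The query [OX1] means: aliphatic oxygen with one total connection — typically a carbonyl =O or an oxide.
Check the 15 heavy atoms by environment: 7× C (X4) → no; 1× Br (X1) → no; 1× C (X3) → no; 2× O (X1) → match; 2× O (X2) → no; 1× N (charge +1, X3) → no; 1× O (charge -1, X1) → match.
Summing the matching environments: 2 + 1 = 3 matching atoms.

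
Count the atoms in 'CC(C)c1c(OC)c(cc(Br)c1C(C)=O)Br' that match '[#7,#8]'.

2

The query [#7,#8] means: nitrogen or oxygen (comma = OR).
Check the 16 heavy atoms by environment: 6× c (aromatic) → no; 2× Br → no; 6× C → no; 2× O → match.
That gives 2 matching atoms.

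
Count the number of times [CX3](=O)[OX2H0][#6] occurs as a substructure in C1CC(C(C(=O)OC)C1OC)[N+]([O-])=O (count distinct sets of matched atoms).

1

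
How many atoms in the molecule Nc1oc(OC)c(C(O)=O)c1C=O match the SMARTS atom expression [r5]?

5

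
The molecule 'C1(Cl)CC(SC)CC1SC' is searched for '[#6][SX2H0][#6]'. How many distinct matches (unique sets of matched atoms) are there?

[#6][SX2H0][#6] is the SMARTS for a thioether: an aliphatic sulfur bridging two carbons with no H on the sulfur.
The molecule carries 2 separate instances of a methylthio ether (-SCH3) meeting every constraint; each maps to a distinct set of atoms, giving 2 matches.

2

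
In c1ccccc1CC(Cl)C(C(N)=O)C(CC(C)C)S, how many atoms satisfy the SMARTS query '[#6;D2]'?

7

Check the 19 heavy atoms by environment: 2× C (D2) → match; 5× C (D3) → no; 1× S (D1) → no; 1× c (aromatic, D3) → no; 5× c (aromatic, D2) → match; 1× O (D1) → no; 1× N (D1) → no; 2× C (D1) → no; 1× Cl (D1) → no.
Summing the matching environments: 2 + 5 = 7 matching atoms.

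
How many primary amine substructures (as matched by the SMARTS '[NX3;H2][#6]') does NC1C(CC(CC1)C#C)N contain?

[NX3;H2][#6] is the SMARTS for a primary amine: a trivalent nitrogen with two H attached to carbon.
The molecule carries 2 separate instances of a primary amino group (-NH2) meeting every constraint; each maps to a distinct set of atoms, giving 2 matches.

2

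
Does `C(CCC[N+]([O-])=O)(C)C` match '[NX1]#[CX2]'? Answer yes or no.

No

The pattern [NX1]#[CX2] describes a nitrogen triple-bonded to a two-connected carbon — a nitrile.
The closest candidate here is a nitro group (-[N+](=O)[O-]), but there is no C#N triple bond. No other fragment satisfies the full query, so there is no match.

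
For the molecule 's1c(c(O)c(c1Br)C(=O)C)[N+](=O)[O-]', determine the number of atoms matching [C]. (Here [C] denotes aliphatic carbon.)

The query [C] means: uppercase C matches aliphatic (non-aromatic) carbon only.
Check the 13 heavy atoms by environment: 1× s (aromatic) → no; 4× c (aromatic) → no; 1× Br → no; 2× C → match; 3× O → no; 1× N (charge +1) → no; 1× O (charge -1) → no.
That gives 2 matching atoms.

2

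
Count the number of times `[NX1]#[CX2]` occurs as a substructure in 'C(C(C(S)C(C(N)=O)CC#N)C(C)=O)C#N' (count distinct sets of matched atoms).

2

[NX1]#[CX2] is the SMARTS for a nitrile: a nitrogen triple-bonded to a two-connected carbon.
The molecule carries 2 separate instances of a nitrile (-C#N) meeting every constraint; each maps to a distinct set of atoms, giving 2 matches.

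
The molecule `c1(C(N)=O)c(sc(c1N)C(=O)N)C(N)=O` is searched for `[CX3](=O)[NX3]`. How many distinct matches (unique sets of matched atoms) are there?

3

[CX3](=O)[NX3] is the SMARTS for an amide: a carbonyl carbon bonded to a trivalent nitrogen.
The molecule carries 3 separate instances of a primary amide (-C(=O)NH2) meeting every constraint; each maps to a distinct set of atoms, giving 3 matches.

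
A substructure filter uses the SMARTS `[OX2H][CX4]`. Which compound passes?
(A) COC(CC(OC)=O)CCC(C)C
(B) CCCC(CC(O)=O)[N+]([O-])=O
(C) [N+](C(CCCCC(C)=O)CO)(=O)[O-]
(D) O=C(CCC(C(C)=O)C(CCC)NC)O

[OX2H][CX4] describes a hydroxyl oxygen bound to an sp3 (X4) carbon (an aliphatic alcohol).
(A) has a methoxy ether (-OCH3) but the oxygen has H0 (ether), not H1.
(B) has a carboxylic acid group (-C(=O)OH) but the -OH is on a CX3 carbonyl carbon, not a CX4 carbon.
(C) contains a hydroxyl group (-OH), which satisfies every atom and bond constraint.
(D) has a carboxylic acid group (-C(=O)OH) but the -OH is on a CX3 carbonyl carbon, not a CX4 carbon.
So the answer is (C).

C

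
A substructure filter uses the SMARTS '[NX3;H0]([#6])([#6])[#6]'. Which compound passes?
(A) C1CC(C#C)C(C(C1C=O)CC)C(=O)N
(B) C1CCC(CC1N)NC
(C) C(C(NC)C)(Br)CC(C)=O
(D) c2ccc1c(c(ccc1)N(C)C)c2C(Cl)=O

[NX3;H0]([#6])([#6])[#6] describes a trivalent nitrogen with no H, bonded to three carbons (a tertiary amine).
(A) has a primary amide (-C(=O)NH2) but the amide nitrogen has H2 and only one carbon neighbour.
(B) has an N-methylamino group (-NHCH3) but the nitrogen still has one H (H1), not H0.
(C) has an N-methylamino group (-NHCH3) but the nitrogen still has one H (H1), not H0.
(D) contains a dimethylamino group (-N(CH3)2), which satisfies every atom and bond constraint.
So the answer is (D).

D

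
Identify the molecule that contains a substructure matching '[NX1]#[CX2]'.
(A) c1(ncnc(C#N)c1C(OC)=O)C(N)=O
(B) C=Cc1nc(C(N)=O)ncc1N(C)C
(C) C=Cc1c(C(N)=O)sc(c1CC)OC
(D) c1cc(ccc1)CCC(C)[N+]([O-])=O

A

[NX1]#[CX2] describes a nitrogen triple-bonded to a two-connected carbon (a nitrile).
(A) contains a nitrile (-C#N), which satisfies every atom and bond constraint.
(B) has a primary amide (-C(=O)NH2) but the nitrogen is NX3, not NX1.
(C) has a primary amide (-C(=O)NH2) but the nitrogen is NX3, not NX1.
(D) has a nitro group (-[N+](=O)[O-]) but there is no C#N triple bond.
So the answer is (A).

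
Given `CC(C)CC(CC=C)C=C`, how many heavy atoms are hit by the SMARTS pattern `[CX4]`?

6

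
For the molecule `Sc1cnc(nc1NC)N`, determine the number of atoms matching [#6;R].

4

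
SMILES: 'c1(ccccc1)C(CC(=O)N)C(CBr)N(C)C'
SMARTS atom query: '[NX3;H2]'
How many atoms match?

Check the 17 heavy atoms by environment: 2× C (H2, X4) → no; 2× C (H1, X4) → no; 1× c (aromatic, H0, X3) → no; 5× c (aromatic, H1, X3) → no; 1× Br (H0, X1) → no; 1× N (H0, X3) → no; 2× C (H3, X4) → no; 1× C (H0, X3) → no; 1× O (H0, X1) → no; 1× N (H2, X3) → match.
That gives 1 matching atom.

1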